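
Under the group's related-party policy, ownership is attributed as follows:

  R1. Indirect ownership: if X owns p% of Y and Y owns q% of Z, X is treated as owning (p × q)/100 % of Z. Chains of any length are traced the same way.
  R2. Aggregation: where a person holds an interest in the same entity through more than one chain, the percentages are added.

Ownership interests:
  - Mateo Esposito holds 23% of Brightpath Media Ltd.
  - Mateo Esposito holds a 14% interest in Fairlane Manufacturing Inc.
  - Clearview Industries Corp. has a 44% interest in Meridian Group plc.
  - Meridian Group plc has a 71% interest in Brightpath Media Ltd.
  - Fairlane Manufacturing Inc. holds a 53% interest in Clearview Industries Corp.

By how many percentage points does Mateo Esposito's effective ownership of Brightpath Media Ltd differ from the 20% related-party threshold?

5.318008

Chain via Fairlane Manufacturing Inc. → Clearview Industries Corp. → Meridian Group plc (R1): 14% × 53% × 44% × 71% = 2.318008% of Brightpath Media Ltd.
Direct interest in Brightpath Media Ltd: 23%.
Aggregating (R2): 2.318008% + 23% = 25.318008%.
25.318008% exceeds the 20% threshold by 5.318008 percentage points.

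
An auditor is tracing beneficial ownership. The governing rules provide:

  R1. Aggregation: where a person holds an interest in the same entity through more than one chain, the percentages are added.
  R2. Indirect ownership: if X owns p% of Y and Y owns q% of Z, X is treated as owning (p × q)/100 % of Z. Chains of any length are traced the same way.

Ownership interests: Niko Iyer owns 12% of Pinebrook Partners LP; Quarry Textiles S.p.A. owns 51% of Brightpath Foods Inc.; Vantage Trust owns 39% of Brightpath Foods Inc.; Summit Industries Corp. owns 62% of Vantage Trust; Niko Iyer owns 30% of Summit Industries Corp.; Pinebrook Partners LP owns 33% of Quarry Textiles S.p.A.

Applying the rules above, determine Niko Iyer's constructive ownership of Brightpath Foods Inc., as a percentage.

Chain via Pinebrook Partners LP → Quarry Textiles S.p.A. (R2): 12% × 33% × 51% = 2.0196% of Brightpath Foods Inc.
Chain via Summit Industries Corp. → Vantage Trust (R2): 30% × 62% × 39% = 7.254% of Brightpath Foods Inc.
Aggregating (R1): 2.0196% + 7.254% = 9.2736%.

9.2736%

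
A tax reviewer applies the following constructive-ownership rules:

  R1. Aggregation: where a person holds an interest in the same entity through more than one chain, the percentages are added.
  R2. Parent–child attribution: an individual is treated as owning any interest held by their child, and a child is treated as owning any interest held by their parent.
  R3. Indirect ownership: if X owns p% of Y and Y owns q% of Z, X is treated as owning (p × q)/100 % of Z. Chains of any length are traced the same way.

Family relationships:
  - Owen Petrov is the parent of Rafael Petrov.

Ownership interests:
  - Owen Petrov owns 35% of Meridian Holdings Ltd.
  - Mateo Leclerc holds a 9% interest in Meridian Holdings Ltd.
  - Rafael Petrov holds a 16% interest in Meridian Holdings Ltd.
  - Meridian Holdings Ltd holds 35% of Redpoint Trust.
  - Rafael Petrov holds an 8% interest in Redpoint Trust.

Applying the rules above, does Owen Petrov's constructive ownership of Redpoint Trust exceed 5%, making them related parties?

By parent–child attribution (R2), Owen Petrov is treated as also owning Rafael Petrov's interest in Meridian Holdings Ltd, giving 35% + 16% = 51%.
By parent–child attribution (R2), Owen Petrov is treated as owning Rafael Petrov's 8% interest in Redpoint Trust.
Chain via Meridian Holdings Ltd (R3): 51% × 35% = 17.85% of Redpoint Trust.
Direct interest in Redpoint Trust: 8%.
Aggregating (R1): 17.85% + 8% = 25.85%.
25.85% exceeds the 5% threshold, so Owen is a related party to Redpoint Trust.

Yes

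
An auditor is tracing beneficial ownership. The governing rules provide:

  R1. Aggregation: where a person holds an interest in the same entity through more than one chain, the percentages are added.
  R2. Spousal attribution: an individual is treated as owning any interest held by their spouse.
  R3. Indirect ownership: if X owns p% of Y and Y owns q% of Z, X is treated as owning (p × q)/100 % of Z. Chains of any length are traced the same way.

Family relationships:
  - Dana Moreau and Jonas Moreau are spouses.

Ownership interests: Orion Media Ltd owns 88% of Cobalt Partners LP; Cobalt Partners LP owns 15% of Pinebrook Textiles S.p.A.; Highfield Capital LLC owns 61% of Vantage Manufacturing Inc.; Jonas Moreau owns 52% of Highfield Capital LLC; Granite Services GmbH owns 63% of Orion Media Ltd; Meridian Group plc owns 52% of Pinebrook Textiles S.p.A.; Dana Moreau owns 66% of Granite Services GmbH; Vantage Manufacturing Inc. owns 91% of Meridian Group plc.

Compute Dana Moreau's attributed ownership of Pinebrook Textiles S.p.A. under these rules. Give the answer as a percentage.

20.498464%

By spousal attribution (R2), Dana Moreau is treated as owning Jonas Moreau's 52% interest in Highfield Capital LLC.
Chain via Granite Services GmbH → Orion Media Ltd → Cobalt Partners LP (R3): 66% × 63% × 88% × 15% = 5.48856% of Pinebrook Textiles S.p.A.
Chain via Highfield Capital LLC → Vantage Manufacturing Inc. → Meridian Group plc (R3): 52% × 61% × 91% × 52% = 15.009904% of Pinebrook Textiles S.p.A.
Aggregating (R1): 5.48856% + 15.009904% = 20.498464%.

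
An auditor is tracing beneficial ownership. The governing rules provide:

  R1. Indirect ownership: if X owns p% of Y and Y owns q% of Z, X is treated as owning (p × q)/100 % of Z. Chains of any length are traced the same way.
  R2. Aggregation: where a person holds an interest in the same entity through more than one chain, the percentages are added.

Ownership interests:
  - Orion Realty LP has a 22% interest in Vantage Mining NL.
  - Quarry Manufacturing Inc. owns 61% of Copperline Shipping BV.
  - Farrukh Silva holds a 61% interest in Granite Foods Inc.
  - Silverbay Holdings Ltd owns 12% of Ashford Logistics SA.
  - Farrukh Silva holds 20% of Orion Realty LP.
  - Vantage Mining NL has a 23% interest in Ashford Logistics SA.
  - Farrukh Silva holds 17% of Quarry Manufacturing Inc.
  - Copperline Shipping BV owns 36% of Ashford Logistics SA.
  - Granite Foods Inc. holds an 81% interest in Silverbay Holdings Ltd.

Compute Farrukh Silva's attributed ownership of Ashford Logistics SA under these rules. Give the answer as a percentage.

10.6744%

Chain via Granite Foods Inc. → Silverbay Holdings Ltd (R1): 61% × 81% × 12% = 5.9292% of Ashford Logistics SA.
Chain via Quarry Manufacturing Inc. → Copperline Shipping BV (R1): 17% × 61% × 36% = 3.7332% of Ashford Logistics SA.
Chain via Orion Realty LP → Vantage Mining NL (R1): 20% × 22% × 23% = 1.012% of Ashford Logistics SA.
Aggregating (R2): 5.9292% + 3.7332% + 1.012% = 10.6744%.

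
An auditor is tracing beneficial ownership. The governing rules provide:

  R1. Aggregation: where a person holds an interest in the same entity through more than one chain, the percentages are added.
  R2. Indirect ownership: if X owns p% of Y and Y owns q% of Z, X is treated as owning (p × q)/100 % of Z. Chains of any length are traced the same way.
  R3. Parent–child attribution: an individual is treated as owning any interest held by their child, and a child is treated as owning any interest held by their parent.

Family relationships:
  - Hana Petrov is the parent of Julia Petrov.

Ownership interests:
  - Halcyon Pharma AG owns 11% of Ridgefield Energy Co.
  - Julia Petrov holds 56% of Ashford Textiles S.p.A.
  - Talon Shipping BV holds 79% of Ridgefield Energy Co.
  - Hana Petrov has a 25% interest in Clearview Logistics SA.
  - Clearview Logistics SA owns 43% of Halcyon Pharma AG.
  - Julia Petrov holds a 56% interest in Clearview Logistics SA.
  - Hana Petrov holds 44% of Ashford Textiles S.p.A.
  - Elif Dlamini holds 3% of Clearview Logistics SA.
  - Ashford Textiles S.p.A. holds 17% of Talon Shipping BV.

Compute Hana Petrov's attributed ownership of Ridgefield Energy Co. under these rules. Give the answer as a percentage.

By parent–child attribution (R3), Hana Petrov is treated as also owning Julia Petrov's interest in Ashford Textiles S.p.A, giving 44% + 56% = 100%.
By parent–child attribution (R3), Hana Petrov is treated as also owning Julia Petrov's interest in Clearview Logistics SA, giving 25% + 56% = 81%.
Chain via Ashford Textiles S.p.A. → Talon Shipping BV (R2): 100% × 17% × 79% = 13.43% of Ridgefield Energy Co.
Chain via Clearview Logistics SA → Halcyon Pharma AG (R2): 81% × 43% × 11% = 3.8313% of Ridgefield Energy Co.
Aggregating (R1): 13.43% + 3.8313% = 17.2613%.

17.2613%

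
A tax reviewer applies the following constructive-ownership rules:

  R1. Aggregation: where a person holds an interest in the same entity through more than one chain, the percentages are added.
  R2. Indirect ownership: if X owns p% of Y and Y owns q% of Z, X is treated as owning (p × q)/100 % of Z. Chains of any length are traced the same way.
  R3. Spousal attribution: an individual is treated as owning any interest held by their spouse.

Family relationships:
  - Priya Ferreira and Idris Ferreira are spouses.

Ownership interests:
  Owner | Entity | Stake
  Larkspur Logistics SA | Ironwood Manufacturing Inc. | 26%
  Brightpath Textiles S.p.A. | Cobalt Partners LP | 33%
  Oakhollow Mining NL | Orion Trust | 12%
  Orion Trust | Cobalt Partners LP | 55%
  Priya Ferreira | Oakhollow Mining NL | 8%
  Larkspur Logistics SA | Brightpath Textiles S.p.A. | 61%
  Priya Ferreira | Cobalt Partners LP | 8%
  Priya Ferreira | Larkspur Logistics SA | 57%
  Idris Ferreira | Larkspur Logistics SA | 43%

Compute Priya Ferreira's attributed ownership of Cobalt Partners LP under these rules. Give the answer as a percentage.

28.658%

By spousal attribution (R3), Priya Ferreira is treated as also owning Idris Ferreira's interest in Larkspur Logistics SA, giving 57% + 43% = 100%.
Chain via Oakhollow Mining NL → Orion Trust (R2): 8% × 12% × 55% = 0.528% of Cobalt Partners LP.
Chain via Larkspur Logistics SA → Brightpath Textiles S.p.A. (R2): 100% × 61% × 33% = 20.13% of Cobalt Partners LP.
Direct interest in Cobalt Partners LP: 8%.
Aggregating (R1): 0.528% + 20.13% + 8% = 28.658%.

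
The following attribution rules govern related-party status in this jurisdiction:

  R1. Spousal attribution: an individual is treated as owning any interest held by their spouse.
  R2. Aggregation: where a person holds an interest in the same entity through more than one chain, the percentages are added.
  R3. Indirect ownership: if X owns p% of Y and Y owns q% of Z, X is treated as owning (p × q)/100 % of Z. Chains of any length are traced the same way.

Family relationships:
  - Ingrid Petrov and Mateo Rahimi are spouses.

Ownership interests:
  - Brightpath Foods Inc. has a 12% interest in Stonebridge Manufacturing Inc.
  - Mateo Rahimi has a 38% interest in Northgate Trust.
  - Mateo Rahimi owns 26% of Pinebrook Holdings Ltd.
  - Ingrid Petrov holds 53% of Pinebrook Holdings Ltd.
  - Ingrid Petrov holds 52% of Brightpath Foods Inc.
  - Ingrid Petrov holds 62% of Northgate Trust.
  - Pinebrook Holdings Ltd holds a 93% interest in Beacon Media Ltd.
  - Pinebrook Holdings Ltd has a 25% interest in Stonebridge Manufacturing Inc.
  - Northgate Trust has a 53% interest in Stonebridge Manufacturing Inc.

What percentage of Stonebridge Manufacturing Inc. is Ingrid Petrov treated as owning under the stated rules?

78.99%

By spousal attribution (R1), Ingrid Petrov is treated as also owning Mateo Rahimi's interest in Pinebrook Holdings Ltd, giving 53% + 26% = 79%.
By spousal attribution (R1), Ingrid Petrov is treated as also owning Mateo Rahimi's interest in Northgate Trust, giving 62% + 38% = 100%.
Chain via Pinebrook Holdings Ltd (R3): 79% × 25% = 19.75% of Stonebridge Manufacturing Inc.
Chain via Northgate Trust (R3): 100% × 53% = 53% of Stonebridge Manufacturing Inc.
Chain via Brightpath Foods Inc. (R3): 52% × 12% = 6.24% of Stonebridge Manufacturing Inc.
Aggregating (R2): 19.75% + 53% + 6.24% = 78.99%.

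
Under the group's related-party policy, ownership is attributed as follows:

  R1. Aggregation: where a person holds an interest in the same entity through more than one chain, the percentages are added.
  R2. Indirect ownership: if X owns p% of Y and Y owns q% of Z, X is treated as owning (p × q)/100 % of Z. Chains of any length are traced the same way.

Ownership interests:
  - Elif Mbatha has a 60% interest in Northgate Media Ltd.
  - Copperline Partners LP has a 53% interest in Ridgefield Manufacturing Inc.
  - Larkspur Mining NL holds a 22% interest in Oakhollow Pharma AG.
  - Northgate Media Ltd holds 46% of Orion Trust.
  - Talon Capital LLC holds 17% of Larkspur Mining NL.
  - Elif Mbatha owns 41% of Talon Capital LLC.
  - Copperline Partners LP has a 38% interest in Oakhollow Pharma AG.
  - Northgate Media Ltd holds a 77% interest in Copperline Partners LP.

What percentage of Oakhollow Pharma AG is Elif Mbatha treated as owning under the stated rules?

Chain via Northgate Media Ltd → Copperline Partners LP (R2): 60% × 77% × 38% = 17.556% of Oakhollow Pharma AG.
Chain via Talon Capital LLC → Larkspur Mining NL (R2): 41% × 17% × 22% = 1.5334% of Oakhollow Pharma AG.
Aggregating (R1): 17.556% + 1.5334% = 19.0894%.

19.0894%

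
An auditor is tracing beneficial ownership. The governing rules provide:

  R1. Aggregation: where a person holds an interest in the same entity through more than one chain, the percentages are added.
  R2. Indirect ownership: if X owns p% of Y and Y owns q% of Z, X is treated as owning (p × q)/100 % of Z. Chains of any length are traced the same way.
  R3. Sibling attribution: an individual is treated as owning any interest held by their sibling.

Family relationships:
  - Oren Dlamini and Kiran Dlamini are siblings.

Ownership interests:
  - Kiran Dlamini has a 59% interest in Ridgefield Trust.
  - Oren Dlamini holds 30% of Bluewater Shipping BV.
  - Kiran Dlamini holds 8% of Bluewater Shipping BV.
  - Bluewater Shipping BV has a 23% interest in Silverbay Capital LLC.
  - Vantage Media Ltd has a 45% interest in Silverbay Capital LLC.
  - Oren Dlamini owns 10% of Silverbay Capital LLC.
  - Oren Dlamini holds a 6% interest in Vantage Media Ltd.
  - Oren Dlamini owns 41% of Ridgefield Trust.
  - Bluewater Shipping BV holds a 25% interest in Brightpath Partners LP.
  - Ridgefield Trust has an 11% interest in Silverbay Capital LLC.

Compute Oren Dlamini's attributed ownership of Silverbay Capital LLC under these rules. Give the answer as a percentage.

32.44%

By sibling attribution (R3), Oren Dlamini is treated as also owning Kiran Dlamini's interest in Ridgefield Trust, giving 41% + 59% = 100%.
By sibling attribution (R3), Oren Dlamini is treated as also owning Kiran Dlamini's interest in Bluewater Shipping BV, giving 30% + 8% = 38%.
Chain via Ridgefield Trust (R2): 100% × 11% = 11% of Silverbay Capital LLC.
Chain via Vantage Media Ltd (R2): 6% × 45% = 2.7% of Silverbay Capital LLC.
Chain via Bluewater Shipping BV (R2): 38% × 23% = 8.74% of Silverbay Capital LLC.
Direct interest in Silverbay Capital LLC: 10%.
Aggregating (R1): 11% + 2.7% + 8.74% + 10% = 32.44%.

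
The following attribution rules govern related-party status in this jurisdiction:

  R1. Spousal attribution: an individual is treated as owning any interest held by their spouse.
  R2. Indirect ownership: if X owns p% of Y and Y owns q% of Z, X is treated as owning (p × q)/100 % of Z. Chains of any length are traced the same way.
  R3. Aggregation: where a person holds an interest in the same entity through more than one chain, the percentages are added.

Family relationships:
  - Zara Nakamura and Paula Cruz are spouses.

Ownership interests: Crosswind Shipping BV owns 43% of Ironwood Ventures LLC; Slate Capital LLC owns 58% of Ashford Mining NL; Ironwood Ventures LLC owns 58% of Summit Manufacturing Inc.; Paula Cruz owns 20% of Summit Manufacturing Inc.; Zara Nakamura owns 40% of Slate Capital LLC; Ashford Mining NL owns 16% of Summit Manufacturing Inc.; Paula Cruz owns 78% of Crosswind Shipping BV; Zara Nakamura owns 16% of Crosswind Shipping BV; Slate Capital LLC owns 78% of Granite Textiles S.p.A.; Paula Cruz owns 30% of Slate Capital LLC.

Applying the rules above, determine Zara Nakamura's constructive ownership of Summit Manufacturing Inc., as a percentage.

By spousal attribution (R1), Zara Nakamura is treated as also owning Paula Cruz's interest in Slate Capital LLC, giving 40% + 30% = 70%.
By spousal attribution (R1), Zara Nakamura is treated as also owning Paula Cruz's interest in Crosswind Shipping BV, giving 16% + 78% = 94%.
By spousal attribution (R1), Zara Nakamura is treated as owning Paula Cruz's 20% interest in Summit Manufacturing Inc.
Chain via Slate Capital LLC → Ashford Mining NL (R2): 70% × 58% × 16% = 6.496% of Summit Manufacturing Inc.
Chain via Crosswind Shipping BV → Ironwood Ventures LLC (R2): 94% × 43% × 58% = 23.4436% of Summit Manufacturing Inc.
Direct interest in Summit Manufacturing Inc: 20%.
Aggregating (R3): 6.496% + 23.4436% + 20% = 49.9396%.

49.9396%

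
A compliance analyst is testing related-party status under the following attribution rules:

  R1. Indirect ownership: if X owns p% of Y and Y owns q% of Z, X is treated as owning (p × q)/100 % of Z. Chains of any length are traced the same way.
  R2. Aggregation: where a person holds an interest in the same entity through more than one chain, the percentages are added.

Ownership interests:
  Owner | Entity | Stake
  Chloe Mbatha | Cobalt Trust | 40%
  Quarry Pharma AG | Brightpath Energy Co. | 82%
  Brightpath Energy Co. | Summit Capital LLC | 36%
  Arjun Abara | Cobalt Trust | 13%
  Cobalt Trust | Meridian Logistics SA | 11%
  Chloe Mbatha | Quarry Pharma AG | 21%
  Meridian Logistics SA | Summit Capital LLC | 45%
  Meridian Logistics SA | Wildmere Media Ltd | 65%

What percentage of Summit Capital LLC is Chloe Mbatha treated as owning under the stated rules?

8.1792%

Chain via Quarry Pharma AG → Brightpath Energy Co. (R1): 21% × 82% × 36% = 6.1992% of Summit Capital LLC.
Chain via Cobalt Trust → Meridian Logistics SA (R1): 40% × 11% × 45% = 1.98% of Summit Capital LLC.
Aggregating (R2): 6.1992% + 1.98% = 8.1792%.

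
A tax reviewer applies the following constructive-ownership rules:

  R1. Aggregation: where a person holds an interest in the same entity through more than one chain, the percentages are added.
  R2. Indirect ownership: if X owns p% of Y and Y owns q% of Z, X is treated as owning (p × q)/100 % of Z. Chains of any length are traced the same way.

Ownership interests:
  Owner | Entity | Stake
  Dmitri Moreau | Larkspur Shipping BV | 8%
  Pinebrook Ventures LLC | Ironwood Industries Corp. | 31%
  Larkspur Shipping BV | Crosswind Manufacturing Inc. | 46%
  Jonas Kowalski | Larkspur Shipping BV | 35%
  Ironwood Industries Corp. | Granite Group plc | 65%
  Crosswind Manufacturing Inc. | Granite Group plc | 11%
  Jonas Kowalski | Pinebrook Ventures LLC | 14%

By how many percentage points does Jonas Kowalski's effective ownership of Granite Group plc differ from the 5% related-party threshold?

0.408

Chain via Larkspur Shipping BV → Crosswind Manufacturing Inc. (R2): 35% × 46% × 11% = 1.771% of Granite Group plc.
Chain via Pinebrook Ventures LLC → Ironwood Industries Corp. (R2): 14% × 31% × 65% = 2.821% of Granite Group plc.
Aggregating (R1): 1.771% + 2.821% = 4.592%.
4.592% falls short of the 5% threshold by 0.408 percentage points.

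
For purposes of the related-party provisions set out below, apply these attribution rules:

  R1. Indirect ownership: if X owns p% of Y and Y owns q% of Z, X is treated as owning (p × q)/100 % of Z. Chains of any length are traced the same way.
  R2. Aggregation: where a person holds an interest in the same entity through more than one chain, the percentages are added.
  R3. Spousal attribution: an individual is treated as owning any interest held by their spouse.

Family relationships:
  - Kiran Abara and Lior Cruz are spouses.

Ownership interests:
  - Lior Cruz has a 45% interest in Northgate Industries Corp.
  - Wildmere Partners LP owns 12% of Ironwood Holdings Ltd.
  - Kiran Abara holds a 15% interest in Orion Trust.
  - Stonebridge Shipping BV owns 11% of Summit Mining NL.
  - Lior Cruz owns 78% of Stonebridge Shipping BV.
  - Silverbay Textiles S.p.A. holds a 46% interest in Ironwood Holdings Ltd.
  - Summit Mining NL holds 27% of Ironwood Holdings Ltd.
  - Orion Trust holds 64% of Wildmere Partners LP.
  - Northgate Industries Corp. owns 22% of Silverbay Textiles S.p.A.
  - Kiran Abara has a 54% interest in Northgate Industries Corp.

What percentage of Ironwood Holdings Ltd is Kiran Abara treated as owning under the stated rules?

By spousal attribution (R3), Kiran Abara is treated as also owning Lior Cruz's interest in Northgate Industries Corp, giving 54% + 45% = 99%.
By spousal attribution (R3), Kiran Abara is treated as owning Lior Cruz's 78% interest in Stonebridge Shipping BV.
Chain via Northgate Industries Corp. → Silverbay Textiles S.p.A. (R1): 99% × 22% × 46% = 10.0188% of Ironwood Holdings Ltd.
Chain via Orion Trust → Wildmere Partners LP (R1): 15% × 64% × 12% = 1.152% of Ironwood Holdings Ltd.
Chain via Stonebridge Shipping BV → Summit Mining NL (R1): 78% × 11% × 27% = 2.3166% of Ironwood Holdings Ltd.
Aggregating (R2): 10.0188% + 1.152% + 2.3166% = 13.4874%.

13.4874%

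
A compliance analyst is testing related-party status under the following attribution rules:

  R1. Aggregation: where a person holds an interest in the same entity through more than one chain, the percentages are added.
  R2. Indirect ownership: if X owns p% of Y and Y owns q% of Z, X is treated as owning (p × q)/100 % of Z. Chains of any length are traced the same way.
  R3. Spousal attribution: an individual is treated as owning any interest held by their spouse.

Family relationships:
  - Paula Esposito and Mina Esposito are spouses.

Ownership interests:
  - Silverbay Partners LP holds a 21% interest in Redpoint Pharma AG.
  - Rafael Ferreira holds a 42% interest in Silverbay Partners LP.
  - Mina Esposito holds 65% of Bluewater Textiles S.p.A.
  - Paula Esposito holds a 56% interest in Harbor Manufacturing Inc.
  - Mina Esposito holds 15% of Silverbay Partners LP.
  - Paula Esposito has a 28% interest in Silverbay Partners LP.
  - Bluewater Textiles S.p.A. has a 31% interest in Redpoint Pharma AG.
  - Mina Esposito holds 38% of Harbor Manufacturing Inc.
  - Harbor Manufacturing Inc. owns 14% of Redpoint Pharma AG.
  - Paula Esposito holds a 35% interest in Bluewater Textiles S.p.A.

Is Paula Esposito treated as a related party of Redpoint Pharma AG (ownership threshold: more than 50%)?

By spousal attribution (R3), Paula Esposito is treated as also owning Mina Esposito's interest in Silverbay Partners LP, giving 28% + 15% = 43%.
By spousal attribution (R3), Paula Esposito is treated as also owning Mina Esposito's interest in Bluewater Textiles S.p.A, giving 35% + 65% = 100%.
By spousal attribution (R3), Paula Esposito is treated as also owning Mina Esposito's interest in Harbor Manufacturing Inc, giving 56% + 38% = 94%.
Chain via Silverbay Partners LP (R2): 43% × 21% = 9.03% of Redpoint Pharma AG.
Chain via Bluewater Textiles S.p.A. (R2): 100% × 31% = 31% of Redpoint Pharma AG.
Chain via Harbor Manufacturing Inc. (R2): 94% × 14% = 13.16% of Redpoint Pharma AG.
Aggregating (R1): 9.03% + 31% + 13.16% = 53.19%.
53.19% exceeds the 50% threshold, so Paula is a related party to Redpoint Pharma AG.

Yes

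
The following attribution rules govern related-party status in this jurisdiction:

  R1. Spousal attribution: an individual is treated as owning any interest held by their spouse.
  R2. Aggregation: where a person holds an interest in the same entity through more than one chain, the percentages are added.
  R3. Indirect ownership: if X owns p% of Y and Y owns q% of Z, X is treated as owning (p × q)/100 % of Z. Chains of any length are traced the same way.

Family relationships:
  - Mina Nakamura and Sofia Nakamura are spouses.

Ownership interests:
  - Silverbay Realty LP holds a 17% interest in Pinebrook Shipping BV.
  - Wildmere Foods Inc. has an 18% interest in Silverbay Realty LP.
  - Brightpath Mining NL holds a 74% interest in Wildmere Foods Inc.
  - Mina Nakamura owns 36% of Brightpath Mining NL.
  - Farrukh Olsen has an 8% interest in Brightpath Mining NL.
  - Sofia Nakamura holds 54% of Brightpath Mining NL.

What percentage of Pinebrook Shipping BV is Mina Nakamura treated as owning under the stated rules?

By spousal attribution (R1), Mina Nakamura is treated as also owning Sofia Nakamura's interest in Brightpath Mining NL, giving 36% + 54% = 90%.
Chain via Brightpath Mining NL → Wildmere Foods Inc. → Silverbay Realty LP (R3): 90% × 74% × 18% × 17% = 2.03796% of Pinebrook Shipping BV.

2.03796%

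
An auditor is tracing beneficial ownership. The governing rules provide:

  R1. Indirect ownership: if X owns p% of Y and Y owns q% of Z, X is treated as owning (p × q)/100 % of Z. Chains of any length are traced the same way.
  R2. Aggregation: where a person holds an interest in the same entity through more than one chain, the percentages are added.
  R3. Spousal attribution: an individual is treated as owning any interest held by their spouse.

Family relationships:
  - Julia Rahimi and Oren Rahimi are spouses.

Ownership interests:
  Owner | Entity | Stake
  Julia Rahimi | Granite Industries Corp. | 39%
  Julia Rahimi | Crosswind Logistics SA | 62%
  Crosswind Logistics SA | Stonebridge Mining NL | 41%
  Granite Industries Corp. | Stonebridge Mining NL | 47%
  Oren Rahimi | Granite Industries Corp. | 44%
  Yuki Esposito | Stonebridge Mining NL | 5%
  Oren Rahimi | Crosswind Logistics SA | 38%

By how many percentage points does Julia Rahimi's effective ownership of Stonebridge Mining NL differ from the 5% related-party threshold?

By spousal attribution (R3), Julia Rahimi is treated as also owning Oren Rahimi's interest in Granite Industries Corp, giving 39% + 44% = 83%.
By spousal attribution (R3), Julia Rahimi is treated as also owning Oren Rahimi's interest in Crosswind Logistics SA, giving 62% + 38% = 100%.
Chain via Granite Industries Corp. (R1): 83% × 47% = 39.01% of Stonebridge Mining NL.
Chain via Crosswind Logistics SA (R1): 100% × 41% = 41% of Stonebridge Mining NL.
Aggregating (R2): 39.01% + 41% = 80.01%.
80.01% exceeds the 5% threshold by 75.01 percentage points.

75.01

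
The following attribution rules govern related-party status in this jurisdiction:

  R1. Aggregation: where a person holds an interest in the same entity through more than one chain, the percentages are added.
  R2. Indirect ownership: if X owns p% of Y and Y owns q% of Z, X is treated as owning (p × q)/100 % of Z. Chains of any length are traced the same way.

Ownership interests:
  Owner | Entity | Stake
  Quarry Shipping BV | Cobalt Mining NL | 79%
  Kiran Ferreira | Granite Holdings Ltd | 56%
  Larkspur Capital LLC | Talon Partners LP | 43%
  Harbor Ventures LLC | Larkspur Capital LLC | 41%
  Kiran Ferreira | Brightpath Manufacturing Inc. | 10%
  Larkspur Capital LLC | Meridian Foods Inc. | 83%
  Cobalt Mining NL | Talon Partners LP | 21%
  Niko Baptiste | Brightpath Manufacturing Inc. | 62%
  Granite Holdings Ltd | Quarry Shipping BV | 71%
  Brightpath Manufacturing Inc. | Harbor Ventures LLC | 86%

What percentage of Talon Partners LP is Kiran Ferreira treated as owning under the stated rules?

8.112364%

Chain via Granite Holdings Ltd → Quarry Shipping BV → Cobalt Mining NL (R2): 56% × 71% × 79% × 21% = 6.596184% of Talon Partners LP.
Chain via Brightpath Manufacturing Inc. → Harbor Ventures LLC → Larkspur Capital LLC (R2): 10% × 86% × 41% × 43% = 1.51618% of Talon Partners LP.
Aggregating (R1): 6.596184% + 1.51618% = 8.112364%.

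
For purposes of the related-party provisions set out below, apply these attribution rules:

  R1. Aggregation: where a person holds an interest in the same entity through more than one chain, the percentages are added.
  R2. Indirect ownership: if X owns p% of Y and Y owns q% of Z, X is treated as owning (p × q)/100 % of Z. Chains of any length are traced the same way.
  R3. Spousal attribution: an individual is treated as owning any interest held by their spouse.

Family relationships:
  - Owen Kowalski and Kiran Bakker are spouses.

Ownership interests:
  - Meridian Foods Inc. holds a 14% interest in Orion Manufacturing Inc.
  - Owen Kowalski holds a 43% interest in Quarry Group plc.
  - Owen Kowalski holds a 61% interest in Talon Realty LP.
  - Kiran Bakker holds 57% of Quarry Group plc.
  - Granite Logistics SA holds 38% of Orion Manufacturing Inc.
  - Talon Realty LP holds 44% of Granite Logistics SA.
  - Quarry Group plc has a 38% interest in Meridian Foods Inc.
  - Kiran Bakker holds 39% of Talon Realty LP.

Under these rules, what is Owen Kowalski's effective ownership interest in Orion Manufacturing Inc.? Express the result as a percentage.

By spousal attribution (R3), Owen Kowalski is treated as also owning Kiran Bakker's interest in Talon Realty LP, giving 61% + 39% = 100%.
By spousal attribution (R3), Owen Kowalski is treated as also owning Kiran Bakker's interest in Quarry Group plc, giving 43% + 57% = 100%.
Chain via Talon Realty LP → Granite Logistics SA (R2): 100% × 44% × 38% = 16.72% of Orion Manufacturing Inc.
Chain via Quarry Group plc → Meridian Foods Inc. (R2): 100% × 38% × 14% = 5.32% of Orion Manufacturing Inc.
Aggregating (R1): 16.72% + 5.32% = 22.04%.

22.04%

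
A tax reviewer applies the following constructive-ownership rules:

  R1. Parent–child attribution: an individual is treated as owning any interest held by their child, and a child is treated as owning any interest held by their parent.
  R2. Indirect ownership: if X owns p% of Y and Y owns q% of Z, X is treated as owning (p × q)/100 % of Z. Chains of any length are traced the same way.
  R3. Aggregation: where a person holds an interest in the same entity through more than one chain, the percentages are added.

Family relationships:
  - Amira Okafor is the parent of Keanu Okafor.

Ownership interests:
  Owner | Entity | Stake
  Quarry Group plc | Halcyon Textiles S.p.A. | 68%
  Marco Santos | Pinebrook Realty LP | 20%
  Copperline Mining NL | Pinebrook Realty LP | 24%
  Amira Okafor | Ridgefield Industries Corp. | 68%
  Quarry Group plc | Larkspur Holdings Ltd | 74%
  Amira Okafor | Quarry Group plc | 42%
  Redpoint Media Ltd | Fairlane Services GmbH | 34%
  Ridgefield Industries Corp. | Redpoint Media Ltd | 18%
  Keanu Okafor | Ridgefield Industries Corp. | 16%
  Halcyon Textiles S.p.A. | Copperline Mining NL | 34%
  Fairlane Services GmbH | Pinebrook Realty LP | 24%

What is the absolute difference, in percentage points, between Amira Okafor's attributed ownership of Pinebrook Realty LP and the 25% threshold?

By parent–child attribution (R1), Amira Okafor is treated as also owning Keanu Okafor's interest in Ridgefield Industries Corp, giving 68% + 16% = 84%.
Chain via Ridgefield Industries Corp. → Redpoint Media Ltd → Fairlane Services GmbH (R2): 84% × 18% × 34% × 24% = 1.233792% of Pinebrook Realty LP.
Chain via Quarry Group plc → Halcyon Textiles S.p.A. → Copperline Mining NL (R2): 42% × 68% × 34% × 24% = 2.330496% of Pinebrook Realty LP.
Aggregating (R3): 1.233792% + 2.330496% = 3.564288%.
3.564288% falls short of the 25% threshold by 21.435712 percentage points.

21.435712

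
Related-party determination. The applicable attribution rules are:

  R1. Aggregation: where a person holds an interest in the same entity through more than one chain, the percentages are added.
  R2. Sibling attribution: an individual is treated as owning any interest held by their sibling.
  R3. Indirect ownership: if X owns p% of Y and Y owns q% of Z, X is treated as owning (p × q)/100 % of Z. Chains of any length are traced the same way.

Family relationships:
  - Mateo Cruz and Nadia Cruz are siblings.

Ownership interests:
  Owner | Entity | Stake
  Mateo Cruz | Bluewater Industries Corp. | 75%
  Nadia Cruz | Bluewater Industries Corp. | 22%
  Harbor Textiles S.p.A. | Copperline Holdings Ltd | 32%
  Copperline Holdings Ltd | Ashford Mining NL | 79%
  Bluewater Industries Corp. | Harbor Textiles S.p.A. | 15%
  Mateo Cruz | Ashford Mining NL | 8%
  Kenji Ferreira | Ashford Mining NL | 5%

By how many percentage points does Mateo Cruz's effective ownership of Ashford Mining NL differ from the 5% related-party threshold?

6.67824

By sibling attribution (R2), Mateo Cruz is treated as also owning Nadia Cruz's interest in Bluewater Industries Corp, giving 75% + 22% = 97%.
Chain via Bluewater Industries Corp. → Harbor Textiles S.p.A. → Copperline Holdings Ltd (R3): 97% × 15% × 32% × 79% = 3.67824% of Ashford Mining NL.
Direct interest in Ashford Mining NL: 8%.
Aggregating (R1): 3.67824% + 8% = 11.67824%.
11.67824% exceeds the 5% threshold by 6.67824 percentage points.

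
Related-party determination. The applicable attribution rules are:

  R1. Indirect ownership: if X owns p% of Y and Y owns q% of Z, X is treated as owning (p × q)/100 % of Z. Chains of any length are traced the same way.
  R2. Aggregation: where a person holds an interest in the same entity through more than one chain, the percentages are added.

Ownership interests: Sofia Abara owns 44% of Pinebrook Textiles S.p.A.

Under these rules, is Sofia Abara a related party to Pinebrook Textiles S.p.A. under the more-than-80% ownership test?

No

Direct interest in Pinebrook Textiles S.p.A: 44%.
44% does not exceed the 80% threshold, so Sofia is not a related party to Pinebrook Textiles S.p.A.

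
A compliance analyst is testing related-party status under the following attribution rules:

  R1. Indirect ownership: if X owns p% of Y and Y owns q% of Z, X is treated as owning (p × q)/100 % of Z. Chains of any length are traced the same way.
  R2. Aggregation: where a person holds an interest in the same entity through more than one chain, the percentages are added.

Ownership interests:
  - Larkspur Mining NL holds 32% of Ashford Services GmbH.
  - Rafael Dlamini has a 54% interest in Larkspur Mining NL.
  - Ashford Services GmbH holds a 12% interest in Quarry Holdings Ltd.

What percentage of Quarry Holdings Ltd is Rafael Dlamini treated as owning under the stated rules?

2.0736%

Chain via Larkspur Mining NL → Ashford Services GmbH (R1): 54% × 32% × 12% = 2.0736% of Quarry Holdings Ltd.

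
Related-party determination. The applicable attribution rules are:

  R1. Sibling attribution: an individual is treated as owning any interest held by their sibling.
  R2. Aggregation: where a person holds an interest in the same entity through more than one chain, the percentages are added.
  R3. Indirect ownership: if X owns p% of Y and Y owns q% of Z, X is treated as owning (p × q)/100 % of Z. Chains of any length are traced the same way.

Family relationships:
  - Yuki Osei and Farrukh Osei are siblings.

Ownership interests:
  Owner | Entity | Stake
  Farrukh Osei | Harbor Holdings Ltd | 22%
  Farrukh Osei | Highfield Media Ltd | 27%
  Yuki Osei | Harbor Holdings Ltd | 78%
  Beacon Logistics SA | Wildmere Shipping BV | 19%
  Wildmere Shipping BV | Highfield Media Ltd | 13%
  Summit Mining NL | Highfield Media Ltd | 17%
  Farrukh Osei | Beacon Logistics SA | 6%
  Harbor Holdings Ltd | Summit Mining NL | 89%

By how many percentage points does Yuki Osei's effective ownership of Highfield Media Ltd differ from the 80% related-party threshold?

37.7218

By sibling attribution (R1), Yuki Osei is treated as also owning Farrukh Osei's interest in Harbor Holdings Ltd, giving 78% + 22% = 100%.
By sibling attribution (R1), Yuki Osei is treated as owning Farrukh Osei's 6% interest in Beacon Logistics SA.
By sibling attribution (R1), Yuki Osei is treated as owning Farrukh Osei's 27% interest in Highfield Media Ltd.
Chain via Harbor Holdings Ltd → Summit Mining NL (R3): 100% × 89% × 17% = 15.13% of Highfield Media Ltd.
Chain via Beacon Logistics SA → Wildmere Shipping BV (R3): 6% × 19% × 13% = 0.1482% of Highfield Media Ltd.
Direct interest in Highfield Media Ltd: 27%.
Aggregating (R2): 15.13% + 0.1482% + 27% = 42.2782%.
42.2782% falls short of the 80% threshold by 37.7218 percentage points.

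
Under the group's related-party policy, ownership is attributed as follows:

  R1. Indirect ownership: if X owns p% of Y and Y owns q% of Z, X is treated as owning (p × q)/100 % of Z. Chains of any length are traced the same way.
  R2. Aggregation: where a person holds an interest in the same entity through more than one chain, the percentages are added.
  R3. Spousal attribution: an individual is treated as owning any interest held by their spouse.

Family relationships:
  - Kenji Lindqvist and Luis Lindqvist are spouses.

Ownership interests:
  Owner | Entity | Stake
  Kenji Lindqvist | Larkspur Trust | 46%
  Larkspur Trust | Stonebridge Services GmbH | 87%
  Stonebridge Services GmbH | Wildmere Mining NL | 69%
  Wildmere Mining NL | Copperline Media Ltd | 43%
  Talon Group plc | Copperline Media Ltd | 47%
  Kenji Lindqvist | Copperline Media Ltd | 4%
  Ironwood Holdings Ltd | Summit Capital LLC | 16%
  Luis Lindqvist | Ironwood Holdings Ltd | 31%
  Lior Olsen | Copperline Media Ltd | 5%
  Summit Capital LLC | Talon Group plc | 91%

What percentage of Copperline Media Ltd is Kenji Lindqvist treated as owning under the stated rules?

17.995326%

By spousal attribution (R3), Kenji Lindqvist is treated as owning Luis Lindqvist's 31% interest in Ironwood Holdings Ltd.
Chain via Larkspur Trust → Stonebridge Services GmbH → Wildmere Mining NL (R1): 46% × 87% × 69% × 43% = 11.873934% of Copperline Media Ltd.
Direct interest in Copperline Media Ltd: 4%.
Chain via Ironwood Holdings Ltd → Summit Capital LLC → Talon Group plc (R1): 31% × 16% × 91% × 47% = 2.121392% of Copperline Media Ltd.
Aggregating (R2): 11.873934% + 4% + 2.121392% = 17.995326%.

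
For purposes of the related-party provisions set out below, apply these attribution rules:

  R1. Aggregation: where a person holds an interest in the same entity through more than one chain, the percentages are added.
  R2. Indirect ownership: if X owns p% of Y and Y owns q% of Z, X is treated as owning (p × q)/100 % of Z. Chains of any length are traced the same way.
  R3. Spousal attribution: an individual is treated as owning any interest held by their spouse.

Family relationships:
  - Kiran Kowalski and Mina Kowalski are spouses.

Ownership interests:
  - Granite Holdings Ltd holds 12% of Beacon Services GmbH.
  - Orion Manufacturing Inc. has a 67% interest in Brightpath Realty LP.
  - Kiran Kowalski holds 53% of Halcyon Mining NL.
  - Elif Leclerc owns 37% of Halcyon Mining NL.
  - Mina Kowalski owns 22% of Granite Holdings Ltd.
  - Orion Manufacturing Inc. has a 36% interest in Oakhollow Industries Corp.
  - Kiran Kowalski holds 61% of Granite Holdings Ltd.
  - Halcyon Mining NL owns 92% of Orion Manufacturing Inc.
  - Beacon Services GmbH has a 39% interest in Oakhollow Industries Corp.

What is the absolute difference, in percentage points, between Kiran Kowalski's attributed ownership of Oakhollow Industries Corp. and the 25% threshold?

3.562

By spousal attribution (R3), Kiran Kowalski is treated as also owning Mina Kowalski's interest in Granite Holdings Ltd, giving 61% + 22% = 83%.
Chain via Halcyon Mining NL → Orion Manufacturing Inc. (R2): 53% × 92% × 36% = 17.5536% of Oakhollow Industries Corp.
Chain via Granite Holdings Ltd → Beacon Services GmbH (R2): 83% × 12% × 39% = 3.8844% of Oakhollow Industries Corp.
Aggregating (R1): 17.5536% + 3.8844% = 21.438%.
21.438% falls short of the 25% threshold by 3.562 percentage points.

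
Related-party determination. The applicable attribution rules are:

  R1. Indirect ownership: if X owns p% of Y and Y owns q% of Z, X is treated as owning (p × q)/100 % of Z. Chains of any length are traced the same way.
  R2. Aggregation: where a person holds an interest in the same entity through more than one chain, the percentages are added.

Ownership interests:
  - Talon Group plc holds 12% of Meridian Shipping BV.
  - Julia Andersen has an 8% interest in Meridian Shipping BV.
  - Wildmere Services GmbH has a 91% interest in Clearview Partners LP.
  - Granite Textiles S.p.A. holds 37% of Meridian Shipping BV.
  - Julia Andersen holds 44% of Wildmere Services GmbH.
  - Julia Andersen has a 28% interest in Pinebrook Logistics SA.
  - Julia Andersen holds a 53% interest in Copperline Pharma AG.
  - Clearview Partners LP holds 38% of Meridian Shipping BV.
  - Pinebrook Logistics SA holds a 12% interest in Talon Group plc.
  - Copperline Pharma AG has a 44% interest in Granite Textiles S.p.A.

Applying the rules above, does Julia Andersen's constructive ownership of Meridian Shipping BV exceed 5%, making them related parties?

Yes

Chain via Wildmere Services GmbH → Clearview Partners LP (R1): 44% × 91% × 38% = 15.2152% of Meridian Shipping BV.
Chain via Pinebrook Logistics SA → Talon Group plc (R1): 28% × 12% × 12% = 0.4032% of Meridian Shipping BV.
Chain via Copperline Pharma AG → Granite Textiles S.p.A. (R1): 53% × 44% × 37% = 8.6284% of Meridian Shipping BV.
Direct interest in Meridian Shipping BV: 8%.
Aggregating (R2): 15.2152% + 0.4032% + 8.6284% + 8% = 32.2468%.
32.2468% exceeds the 5% threshold, so Julia is a related party to Meridian Shipping BV.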